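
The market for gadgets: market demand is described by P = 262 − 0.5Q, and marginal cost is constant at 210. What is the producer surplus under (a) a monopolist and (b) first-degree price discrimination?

Monopoly: PS = 1352; Perfect PD: PS = 2704

Monopoly sets MR = MC: 262 − Q = 210 ⇒ Q = 52, P = 262 − 0.5·52 = 236.
PS = (236 − 210)·52 = 1352.
Under first-degree price discrimination the firm charges each unit its demand price and produces up to where P = MC, i.e. Q = 104. Consumer surplus is zero; producer surplus equals total surplus.
PS = ½·(262 − 210)·104 = 2704.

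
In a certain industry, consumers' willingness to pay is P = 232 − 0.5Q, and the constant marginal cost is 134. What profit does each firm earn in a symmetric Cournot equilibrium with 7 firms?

With 7 symmetric Cournot firms, each firm's FOC gives 232 − 4q = 134, so q = 24.5, Q = 7·24.5 = 171.5, and P = 146.25.
Each firm's profit = (146.25 − 134)·24.5 = 300.125.

π_i = 300.125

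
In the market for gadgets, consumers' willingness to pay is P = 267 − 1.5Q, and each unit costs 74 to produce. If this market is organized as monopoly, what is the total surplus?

A monopolist chooses Q where MR = MC. MR = 267 − 3Q; setting this equal to 74 gives Q = 193/3 and P = 170.5.
CS = ½·(267 − 170.5)·193/3 = 37249/12; PS = (170.5 − 74)·193/3 = 37249/6; TS = 9312.25.

TS = 9312.25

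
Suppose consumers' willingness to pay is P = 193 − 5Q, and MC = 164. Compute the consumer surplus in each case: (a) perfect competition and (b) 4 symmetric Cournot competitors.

Competition: CS = 84.1; Cournot: CS = 53.824

Competitive firms price at marginal cost: P = 164, giving Q = 5.8.
CS = ½·(193 − 164)·5.8 = 84.1.
In a 4-firm Cournot equilibrium, symmetry and the first-order condition give q = (193 − 164)/(25) = 1.16. So Q = 4.64 and P = 169.8.
CS = ½·(193 − 169.8)·4.64 = 53.824.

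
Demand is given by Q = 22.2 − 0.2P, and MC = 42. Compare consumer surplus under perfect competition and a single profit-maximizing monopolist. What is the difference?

Inverting demand: P = 111 − 5Q.
Competitive firms price at marginal cost: P = 42, giving Q = 13.8.
CS = ½·(111 − 42)·13.8 = 476.1.
Monopoly sets MR = MC: 111 − 10Q = 42 ⇒ Q = 6.9, P = 111 − 5·6.9 = 76.5.
CS = ½·(111 − 76.5)·6.9 = 119.025.
Change in consumer surplus: 119.025 − 476.1 = −357.075.

Consumer surplus falls by 357.075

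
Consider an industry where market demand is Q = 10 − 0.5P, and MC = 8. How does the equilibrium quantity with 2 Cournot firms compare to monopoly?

Inverting demand: P = 20 − 2Q.
In a 2-firm Cournot equilibrium, symmetry and the first-order condition give q = (20 − 8)/(6) = 2. So Q = 4 and P = 12.
Monopoly sets MR = MC: 20 − 4Q = 8 ⇒ Q = 3, P = 20 − 2·3 = 14.

Cournot: Q = 4; Monopoly: Q = 3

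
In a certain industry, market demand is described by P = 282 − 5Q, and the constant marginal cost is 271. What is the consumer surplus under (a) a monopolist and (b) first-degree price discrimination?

A monopolist chooses Q where MR = MC. MR = 282 − 10Q; setting this equal to 271 gives Q = 1.1 and P = 276.5.
CS = ½·(282 − 276.5)·1.1 = 3.025.
Under first-degree price discrimination the firm charges each unit its demand price and produces up to where P = MC, i.e. Q = 2.2. Consumer surplus is zero; producer surplus equals total surplus.
CS = 0.

Monopoly: CS = 3.025; Perfect PD: CS = 0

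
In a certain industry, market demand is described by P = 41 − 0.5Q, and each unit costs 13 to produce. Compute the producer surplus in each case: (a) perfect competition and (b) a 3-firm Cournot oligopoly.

Competition: PS = 0; Cournot: PS = 294

Perfect competition: P = MC = 13, so 41 − 0.5Q = 13 and Q = 56.
PS = (13 − 13)·56 = 0.
Cournot with 3 identical firms: the symmetric best-response condition is 41 − 2q = 13. Each firm produces q = 14, total output Q = 42, price P = 20.
PS = (20 − 13)·42 = 294.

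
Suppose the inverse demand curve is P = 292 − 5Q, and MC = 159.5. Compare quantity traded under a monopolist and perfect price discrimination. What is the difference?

Monopoly sets MR = MC: 292 − 10Q = 159.5 ⇒ Q = 13.25, P = 292 − 5·13.25 = 225.75.
A perfectly discriminating monopolist sells every unit with P(Q) ≥ MC(Q), so output equals the competitive quantity Q = 26.5. Each buyer pays their reservation price, so CS = 0 and the firm captures all surplus.
Change in quantity traded: 26.5 − 13.25 = 13.25.

Quantity traded rises by 13.25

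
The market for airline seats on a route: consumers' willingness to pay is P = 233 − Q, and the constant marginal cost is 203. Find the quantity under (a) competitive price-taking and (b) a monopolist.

Competition: Q = 30; Monopoly: Q = 15

Under competition P = MC = 203, so Q = (233 − 203)/1 = 30.
Monopoly sets MR = MC: 233 − 2Q = 203 ⇒ Q = 15, P = 233 − 15 = 218.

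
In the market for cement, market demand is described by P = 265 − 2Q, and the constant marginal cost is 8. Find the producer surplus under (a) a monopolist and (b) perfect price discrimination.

Monopoly: PS = 8256.125; Perfect PD: PS = 16512.25

A monopolist chooses Q where MR = MC. MR = 265 − 4Q; setting this equal to 8 gives Q = 64.25 and P = 136.5.
PS = (136.5 − 8)·64.25 = 8256.125.
A perfectly discriminating monopolist sells every unit with P(Q) ≥ MC(Q), so output equals the competitive quantity Q = 128.5. Each buyer pays their reservation price, so CS = 0 and the firm captures all surplus.
PS = ½·(265 − 8)·128.5 = 16512.25.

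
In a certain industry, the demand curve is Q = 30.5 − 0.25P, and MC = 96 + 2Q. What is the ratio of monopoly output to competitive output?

Q_m/Q_c = 0.6

Inverting demand: P = 122 − 4Q.
The monopolist equates marginal revenue to marginal cost: 122 − 8Q = 96 + 2Q, so Q = 2.6. From demand, P = 111.6.
Under competition P = MC: 122 − 4Q = 96 + 2Q ⇒ Q = 13/3, P = 314/3.
Ratio Q_m/Q_c = 2.6/(13/3) = 0.6.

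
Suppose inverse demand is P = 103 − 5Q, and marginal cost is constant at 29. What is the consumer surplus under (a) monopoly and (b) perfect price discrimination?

A monopolist chooses Q where MR = MC. MR = 103 − 10Q; setting this equal to 29 gives Q = 7.4 and P = 66.
CS = ½·(103 − 66)·7.4 = 136.9.
Under first-degree price discrimination the firm charges each unit its demand price and produces up to where P = MC, i.e. Q = 14.8. Consumer surplus is zero; producer surplus equals total surplus.
CS = 0.

Monopoly: CS = 136.9; Perfect PD: CS = 0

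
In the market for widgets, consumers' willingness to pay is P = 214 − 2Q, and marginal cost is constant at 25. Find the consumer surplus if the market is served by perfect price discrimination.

CS = 0

Under first-degree price discrimination the firm charges each unit its demand price and produces up to where P = MC, i.e. Q = 94.5. Consumer surplus is zero; producer surplus equals total surplus.
CS = 0.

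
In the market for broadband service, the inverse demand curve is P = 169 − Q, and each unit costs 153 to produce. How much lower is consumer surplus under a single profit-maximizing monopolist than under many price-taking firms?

CS falls by 96

Under competition P = MC = 153, so Q = (169 − 153)/1 = 16.
CS = ½·(169 − 153)·16 = 128.
The monopolist equates marginal revenue to marginal cost: 169 − 2Q = 153, so Q = 8. From demand, P = 161.
CS = ½·(169 − 161)·8 = 32.
Change in consumer surplus: 32 − 128 = −96.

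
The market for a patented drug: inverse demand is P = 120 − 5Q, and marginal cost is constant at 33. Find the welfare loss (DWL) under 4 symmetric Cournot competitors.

DWL = 30.276

Perfect competition: P = MC = 33, so 120 − 5Q = 33 and Q = 17.4.
With 4 symmetric Cournot firms, each firm's FOC gives 120 − 25q = 33, so q = 3.48, Q = 4·3.48 = 13.92, and P = 50.4.
DWL is the triangle between Q = 13.92 and Q = 17.4: ½·(17.4 − 13.92)·(50.4 − 33) = 30.276.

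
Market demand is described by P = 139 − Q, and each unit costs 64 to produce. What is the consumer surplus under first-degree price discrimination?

A perfectly discriminating monopolist sells every unit with P(Q) ≥ MC(Q), so output equals the competitive quantity Q = 75. Each buyer pays their reservation price, so CS = 0 and the firm captures all surplus.
CS = 0.

CS = 0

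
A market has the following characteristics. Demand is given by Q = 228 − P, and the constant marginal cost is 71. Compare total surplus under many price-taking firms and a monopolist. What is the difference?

Total surplus falls by 3081.125

Inverting demand: P = 228 − Q.
Under competition P = MC = 71, so Q = (228 − 71)/1 = 157.
CS = ½·(228 − 71)·157 = 12324.5; PS = (71 − 71)·157 = 0; TS = 12324.5.
Monopoly sets MR = MC: 228 − 2Q = 71 ⇒ Q = 78.5, P = 228 − 78.5 = 149.5.
CS = ½·(228 − 149.5)·78.5 = 3081.125; PS = (149.5 − 71)·78.5 = 6162.25; TS = 9243.375.
Change in total surplus: 9243.375 − 12324.5 = −3081.125.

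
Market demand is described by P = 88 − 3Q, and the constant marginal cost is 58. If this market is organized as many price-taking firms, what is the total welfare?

Perfect competition: P = MC = 58, so 88 − 3Q = 58 and Q = 10.
CS = ½·(88 − 58)·10 = 150; PS = (58 − 58)·10 = 0; TS = 150.

TS = 150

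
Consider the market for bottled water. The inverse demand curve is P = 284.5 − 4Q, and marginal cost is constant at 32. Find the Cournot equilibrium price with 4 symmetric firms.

P = 82.5

In a 4-firm Cournot equilibrium, symmetry and the first-order condition give q = (284.5 − 32)/(20) = 12.625. So Q = 50.5 and P = 82.5.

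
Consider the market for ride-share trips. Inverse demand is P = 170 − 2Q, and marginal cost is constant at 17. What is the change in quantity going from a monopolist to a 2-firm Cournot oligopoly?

Q rises by 12.75

Monopoly sets MR = MC: 170 − 4Q = 17 ⇒ Q = 38.25, P = 170 − 2·38.25 = 93.5.
Cournot with 2 identical firms: the symmetric best-response condition is 170 − 6q = 17. Each firm produces q = 25.5, total output Q = 51, price P = 68.
Change in quantity: 51 − 38.25 = 12.75.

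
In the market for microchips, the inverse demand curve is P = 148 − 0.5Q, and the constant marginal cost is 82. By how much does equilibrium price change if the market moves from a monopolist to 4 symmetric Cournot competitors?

Equilibrium price falls by 19.8

Monopoly sets MR = MC: 148 − Q = 82 ⇒ Q = 66, P = 148 − 0.5·66 = 115.
In a 4-firm Cournot equilibrium, symmetry and the first-order condition give q = (148 − 82)/(2.5) = 26.4. So Q = 105.6 and P = 95.2.
Change in equilibrium price: 95.2 − 115 = −19.8.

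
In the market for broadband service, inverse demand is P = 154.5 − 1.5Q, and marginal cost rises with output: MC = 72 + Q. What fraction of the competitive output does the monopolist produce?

Q_m/Q_c = 0.625

A monopolist chooses Q where MR = MC. MR = 154.5 − 3Q; setting this equal to 72 + Q gives Q = 20.625 and P = 1977/16.
Competitive equilibrium sets price equal to marginal cost: 154.5 − 1.5Q = 72 + Q, so Q = 33 and P = 105.
Ratio Q_m/Q_c = 20.625/33 = 0.625.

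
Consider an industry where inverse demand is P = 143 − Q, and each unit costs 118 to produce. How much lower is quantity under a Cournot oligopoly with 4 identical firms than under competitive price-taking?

Perfect competition: P = MC = 118, so 143 − Q = 118 and Q = 25.
In a 4-firm Cournot equilibrium, symmetry and the first-order condition give q = (143 − 118)/(5) = 5. So Q = 20 and P = 123.
Change in quantity: 20 − 25 = −5.

Q falls by 5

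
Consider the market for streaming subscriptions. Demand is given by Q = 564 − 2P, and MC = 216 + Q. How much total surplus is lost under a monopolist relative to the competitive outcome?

Inverting demand: P = 282 − 0.5Q.
Competitive equilibrium sets price equal to marginal cost: 282 − 0.5Q = 216 + Q, so Q = 44 and P = 260.
The monopolist equates marginal revenue to marginal cost: 282 − Q = 216 + Q, so Q = 33. From demand, P = 265.5.
CS = ½·(282 − 260)·44 = 484; PS = (260·44 − 216·44 − ½·1·44²) = 968; TS = 1452.
CS = ½·(282 − 265.5)·33 = 272.25; PS = (265.5·33 − 216·33 − ½·1·33²) = 1089; TS = 1361.25.
DWL = 1452 − 1361.25 = 90.75.

DWL = 90.75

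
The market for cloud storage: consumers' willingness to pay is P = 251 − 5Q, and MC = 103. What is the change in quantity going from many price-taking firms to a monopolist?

Under competition P = MC = 103, so Q = (251 − 103)/5 = 29.6.
The monopolist equates marginal revenue to marginal cost: 251 − 10Q = 103, so Q = 14.8. From demand, P = 177.
Change in quantity: 14.8 − 29.6 = −14.8.

Quantity falls by 14.8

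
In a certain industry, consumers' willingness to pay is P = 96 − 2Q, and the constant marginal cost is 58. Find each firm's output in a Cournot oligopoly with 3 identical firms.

q_i = 4.75

With 3 symmetric Cournot firms, each firm's FOC gives 96 − 8q = 58, so q = 4.75, Q = 3·4.75 = 14.25, and P = 67.5.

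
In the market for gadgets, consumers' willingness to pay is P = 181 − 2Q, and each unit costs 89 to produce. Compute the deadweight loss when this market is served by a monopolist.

DWL = 529

Under competition P = MC = 89, so Q = (181 − 89)/2 = 46.
The monopolist equates marginal revenue to marginal cost: 181 − 4Q = 89, so Q = 23. From demand, P = 135.
DWL is the triangle between Q = 23 and Q = 46: ½·(46 − 23)·(135 − 89) = 529.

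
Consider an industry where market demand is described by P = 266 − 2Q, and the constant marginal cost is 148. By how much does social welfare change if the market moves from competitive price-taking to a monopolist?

Perfect competition: P = MC = 148, so 266 − 2Q = 148 and Q = 59.
CS = ½·(266 − 148)·59 = 3481; PS = (148 − 148)·59 = 0; TS = 3481.
The monopolist equates marginal revenue to marginal cost: 266 − 4Q = 148, so Q = 29.5. From demand, P = 207.
CS = ½·(266 − 207)·29.5 = 870.25; PS = (207 − 148)·29.5 = 1740.5; TS = 2610.75.
Change in social welfare: 2610.75 − 3481 = −870.25.

TS falls by 870.25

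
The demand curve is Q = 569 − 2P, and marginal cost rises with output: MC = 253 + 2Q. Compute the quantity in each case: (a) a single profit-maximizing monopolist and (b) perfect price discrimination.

Inverting demand: P = 284.5 − 0.5Q.
The monopolist equates marginal revenue to marginal cost: 284.5 − Q = 253 + 2Q, so Q = 10.5. From demand, P = 279.25.
With perfect price discrimination, output is the efficient level Q = 12.6 (where demand meets MC), but every buyer pays their willingness to pay: CS = 0 and PS = total surplus.

Monopoly: Q = 10.5; Perfect PD: Q = 12.6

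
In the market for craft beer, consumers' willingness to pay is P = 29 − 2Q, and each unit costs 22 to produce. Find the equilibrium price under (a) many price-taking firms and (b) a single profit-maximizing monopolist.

Under competition P = MC = 22, so Q = (29 − 22)/2 = 3.5.
A monopolist chooses Q where MR = MC. MR = 29 − 4Q; setting this equal to 22 gives Q = 1.75 and P = 25.5.

Competition: P = 22; Monopoly: P = 25.5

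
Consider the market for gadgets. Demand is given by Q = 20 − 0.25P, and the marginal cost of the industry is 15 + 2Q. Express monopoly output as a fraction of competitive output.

Inverting demand: P = 80 − 4Q.
A monopolist chooses Q where MR = MC. MR = 80 − 8Q; setting this equal to 15 + 2Q gives Q = 6.5 and P = 54.
Competitive equilibrium sets price equal to marginal cost: 80 − 4Q = 15 + 2Q, so Q = 65/6 and P = 110/3.
Ratio Q_m/Q_c = 6.5/(65/6) = 0.6.

Q_m/Q_c = 0.6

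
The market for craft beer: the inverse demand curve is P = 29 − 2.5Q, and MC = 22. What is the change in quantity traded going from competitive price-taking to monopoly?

Competitive firms price at marginal cost: P = 22, giving Q = 2.8.
Monopoly sets MR = MC: 29 − 5Q = 22 ⇒ Q = 1.4, P = 29 − 2.5·1.4 = 25.5.
Change in quantity traded: 1.4 − 2.8 = −1.4.

Quantity traded falls by 1.4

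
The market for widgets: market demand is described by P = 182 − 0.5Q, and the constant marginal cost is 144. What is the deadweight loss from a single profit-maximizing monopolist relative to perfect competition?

DWL = 361

Under competition P = MC = 144, so Q = (182 − 144)/0.5 = 76.
Monopoly sets MR = MC: 182 − Q = 144 ⇒ Q = 38, P = 182 − 0.5·38 = 163.
DWL is the triangle between Q = 38 and Q = 76: ½·(76 − 38)·(163 − 144) = 361.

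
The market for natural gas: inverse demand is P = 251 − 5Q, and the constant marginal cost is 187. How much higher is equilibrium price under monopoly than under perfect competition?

P rises by 32

Perfect competition: P = MC = 187, so 251 − 5Q = 187 and Q = 12.8.
Monopoly sets MR = MC: 251 − 10Q = 187 ⇒ Q = 6.4, P = 251 − 5·6.4 = 219.
Change in equilibrium price: 219 − 187 = 32.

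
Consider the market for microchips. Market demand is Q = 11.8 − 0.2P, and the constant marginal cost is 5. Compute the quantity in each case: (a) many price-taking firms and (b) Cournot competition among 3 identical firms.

Inverting demand: P = 59 − 5Q.
Perfect competition: P = MC = 5, so 59 − 5Q = 5 and Q = 10.8.
Cournot with 3 identical firms: the symmetric best-response condition is 59 − 20q = 5. Each firm produces q = 2.7, total output Q = 8.1, price P = 18.5.

Competition: Q = 10.8; Cournot: Q = 8.1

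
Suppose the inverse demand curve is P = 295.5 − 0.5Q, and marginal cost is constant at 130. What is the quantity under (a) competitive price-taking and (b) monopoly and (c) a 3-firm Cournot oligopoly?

Under competition P = MC = 130, so Q = (295.5 − 130)/0.5 = 331.
Monopoly sets MR = MC: 295.5 − Q = 130 ⇒ Q = 165.5, P = 295.5 − 0.5·165.5 = 212.75.
With 3 symmetric Cournot firms, each firm's FOC gives 295.5 − 2q = 130, so q = 82.75, Q = 3·82.75 = 248.25, and P = 171.375.

Competition: Q = 331; Monopoly: Q = 165.5; Cournot: Q = 248.25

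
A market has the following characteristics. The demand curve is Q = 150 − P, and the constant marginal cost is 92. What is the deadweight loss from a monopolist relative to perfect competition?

DWL = 420.5

Inverting demand: P = 150 − Q.
Under competition P = MC = 92, so Q = (150 − 92)/1 = 58.
The monopolist equates marginal revenue to marginal cost: 150 − 2Q = 92, so Q = 29. From demand, P = 121.
DWL is the triangle between Q = 29 and Q = 58: ½·(58 − 29)·(121 − 92) = 420.5.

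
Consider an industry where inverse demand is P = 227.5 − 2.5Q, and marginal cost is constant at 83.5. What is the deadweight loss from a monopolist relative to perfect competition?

Competitive firms price at marginal cost: P = 83.5, giving Q = 57.6.
A monopolist chooses Q where MR = MC. MR = 227.5 − 5Q; setting this equal to 83.5 gives Q = 28.8 and P = 155.5.
DWL is the triangle between Q = 28.8 and Q = 57.6: ½·(57.6 − 28.8)·(155.5 − 83.5) = 1036.8.

DWL = 1036.8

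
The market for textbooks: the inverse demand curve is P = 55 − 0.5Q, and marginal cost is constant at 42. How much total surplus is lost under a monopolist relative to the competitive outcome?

Under competition P = MC = 42, so Q = (55 − 42)/0.5 = 26.
A monopolist chooses Q where MR = MC. MR = 55 − Q; setting this equal to 42 gives Q = 13 and P = 48.5.
DWL is the triangle between Q = 13 and Q = 26: ½·(26 − 13)·(48.5 − 42) = 42.25.

DWL = 42.25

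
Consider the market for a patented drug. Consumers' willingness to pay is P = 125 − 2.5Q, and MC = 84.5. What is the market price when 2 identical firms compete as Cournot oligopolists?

P = 98

With 2 symmetric Cournot firms, each firm's FOC gives 125 − 7.5q = 84.5, so q = 5.4, Q = 2·5.4 = 10.8, and P = 98.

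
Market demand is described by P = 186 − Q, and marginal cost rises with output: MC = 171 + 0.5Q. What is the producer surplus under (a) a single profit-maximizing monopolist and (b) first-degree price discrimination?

Monopoly: PS = 45; Perfect PD: PS = 75

The monopolist equates marginal revenue to marginal cost: 186 − 2Q = 171 + 0.5Q, so Q = 6. From demand, P = 180.
PS = P·Q − VC(Q) = 180·6 − (171·6 + ½·0.5·6²) = 45.
With perfect price discrimination, output is the efficient level Q = 10 (where demand meets MC), but every buyer pays their willingness to pay: CS = 0 and PS = total surplus.
PS = ½·(186 − 171)·10 = 75.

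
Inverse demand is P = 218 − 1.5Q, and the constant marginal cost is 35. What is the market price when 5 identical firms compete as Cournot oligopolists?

Cournot with 5 identical firms: the symmetric best-response condition is 218 − 9q = 35. Each firm produces q = 61/3, total output Q = 305/3, price P = 65.5.

P = 65.5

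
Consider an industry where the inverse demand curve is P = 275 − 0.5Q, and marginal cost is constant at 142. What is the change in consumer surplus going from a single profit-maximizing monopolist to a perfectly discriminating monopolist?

Consumer surplus falls by 4422.25

The monopolist equates marginal revenue to marginal cost: 275 − Q = 142, so Q = 133. From demand, P = 208.5.
CS = ½·(275 − 208.5)·133 = 4422.25.
Under first-degree price discrimination the firm charges each unit its demand price and produces up to where P = MC, i.e. Q = 266. Consumer surplus is zero; producer surplus equals total surplus.
CS = 0.
Change in consumer surplus: 0 − 4422.25 = −4422.25.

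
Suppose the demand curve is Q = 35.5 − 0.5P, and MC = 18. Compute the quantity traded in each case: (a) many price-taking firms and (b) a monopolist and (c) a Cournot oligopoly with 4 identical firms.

Competition: Q = 26.5; Monopoly: Q = 13.25; Cournot: Q = 21.2

Inverting demand: P = 71 − 2Q.
Competitive firms price at marginal cost: P = 18, giving Q = 26.5.
A monopolist chooses Q where MR = MC. MR = 71 − 4Q; setting this equal to 18 gives Q = 13.25 and P = 44.5.
With 4 symmetric Cournot firms, each firm's FOC gives 71 − 10q = 18, so q = 5.3, Q = 4·5.3 = 21.2, and P = 28.6.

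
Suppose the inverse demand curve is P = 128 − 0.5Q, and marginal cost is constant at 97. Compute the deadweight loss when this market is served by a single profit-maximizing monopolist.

DWL = 240.25

Under competition P = MC = 97, so Q = (128 − 97)/0.5 = 62.
Monopoly sets MR = MC: 128 − Q = 97 ⇒ Q = 31, P = 128 − 0.5·31 = 112.5.
DWL is the triangle between Q = 31 and Q = 62: ½·(62 − 31)·(112.5 − 97) = 240.25.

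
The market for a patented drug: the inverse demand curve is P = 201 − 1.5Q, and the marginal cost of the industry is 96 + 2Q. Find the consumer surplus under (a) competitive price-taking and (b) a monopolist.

Competition: CS = 675; Monopoly: CS = 330.75

Under competition P = MC: 201 − 1.5Q = 96 + 2Q ⇒ Q = 30, P = 156.
CS = ½·(201 − 156)·30 = 675.
A monopolist chooses Q where MR = MC. MR = 201 − 3Q; setting this equal to 96 + 2Q gives Q = 21 and P = 169.5.
CS = ½·(201 − 169.5)·21 = 330.75.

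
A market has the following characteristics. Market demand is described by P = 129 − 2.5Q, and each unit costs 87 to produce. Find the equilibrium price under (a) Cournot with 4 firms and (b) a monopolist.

Cournot: P = 95.4; Monopoly: P = 108

With 4 symmetric Cournot firms, each firm's FOC gives 129 − 12.5q = 87, so q = 3.36, Q = 4·3.36 = 13.44, and P = 95.4.
A monopolist chooses Q where MR = MC. MR = 129 − 5Q; setting this equal to 87 gives Q = 8.4 and P = 108.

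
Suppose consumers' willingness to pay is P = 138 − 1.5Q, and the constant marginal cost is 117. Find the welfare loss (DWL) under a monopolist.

DWL = 36.75

Perfect competition: P = MC = 117, so 138 − 1.5Q = 117 and Q = 14.
A monopolist chooses Q where MR = MC. MR = 138 − 3Q; setting this equal to 117 gives Q = 7 and P = 127.5.
DWL is the triangle between Q = 7 and Q = 14: ½·(14 − 7)·(127.5 − 117) = 36.75.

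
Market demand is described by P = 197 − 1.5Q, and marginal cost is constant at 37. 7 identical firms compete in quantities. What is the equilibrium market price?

Cournot with 7 identical firms: the symmetric best-response condition is 197 − 12q = 37. Each firm produces q = 40/3, total output Q = 280/3, price P = 57.

P = 57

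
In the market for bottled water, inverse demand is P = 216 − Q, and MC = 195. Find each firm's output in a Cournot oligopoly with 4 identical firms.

In a 4-firm Cournot equilibrium, symmetry and the first-order condition give q = (216 − 195)/(5) = 4.2. So Q = 16.8 and P = 199.2.

q_i = 4.2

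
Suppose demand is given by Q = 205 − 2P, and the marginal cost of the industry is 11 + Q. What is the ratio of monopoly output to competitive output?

Q_m/Q_c = 0.75

Inverting demand: P = 102.5 − 0.5Q.
A monopolist chooses Q where MR = MC. MR = 102.5 − Q; setting this equal to 11 + Q gives Q = 45.75 and P = 79.625.
Under competition P = MC: 102.5 − 0.5Q = 11 + Q ⇒ Q = 61, P = 72.
Ratio Q_m/Q_c = 45.75/61 = 0.75.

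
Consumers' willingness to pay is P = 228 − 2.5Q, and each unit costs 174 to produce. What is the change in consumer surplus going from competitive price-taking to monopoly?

Competitive firms price at marginal cost: P = 174, giving Q = 21.6.
CS = ½·(228 − 174)·21.6 = 583.2.
The monopolist equates marginal revenue to marginal cost: 228 − 5Q = 174, so Q = 10.8. From demand, P = 201.
CS = ½·(228 − 201)·10.8 = 145.8.
Change in consumer surplus: 145.8 − 583.2 = −437.4.

CS falls by 437.4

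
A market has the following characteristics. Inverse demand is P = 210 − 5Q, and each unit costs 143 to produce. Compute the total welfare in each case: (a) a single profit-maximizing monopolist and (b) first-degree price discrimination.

The monopolist equates marginal revenue to marginal cost: 210 − 10Q = 143, so Q = 6.7. From demand, P = 176.5.
CS = ½·(210 − 176.5)·6.7 = 112.225; PS = (176.5 − 143)·6.7 = 224.45; TS = 336.675.
Under first-degree price discrimination the firm charges each unit its demand price and produces up to where P = MC, i.e. Q = 13.4. Consumer surplus is zero; producer surplus equals total surplus.
TS = 448.9 (equal to competitive TS).

Monopoly: TS = 336.675; Perfect PD: TS = 448.9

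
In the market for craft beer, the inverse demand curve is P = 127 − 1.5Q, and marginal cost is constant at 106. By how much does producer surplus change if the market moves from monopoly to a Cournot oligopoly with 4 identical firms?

Monopoly sets MR = MC: 127 − 3Q = 106 ⇒ Q = 7, P = 127 − 1.5·7 = 116.5.
PS = (116.5 − 106)·7 = 73.5.
In a 4-firm Cournot equilibrium, symmetry and the first-order condition give q = (127 − 106)/(7.5) = 2.8. So Q = 11.2 and P = 110.2.
PS = (110.2 − 106)·11.2 = 47.04.
Change in producer surplus: 47.04 − 73.5 = −26.46.

Producer surplus falls by 26.46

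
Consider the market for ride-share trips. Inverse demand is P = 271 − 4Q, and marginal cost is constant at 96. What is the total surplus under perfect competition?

TS = 3828.125

Competitive firms price at marginal cost: P = 96, giving Q = 43.75.
CS = ½·(271 − 96)·43.75 = 3828.125; PS = (96 − 96)·43.75 = 0; TS = 3828.125.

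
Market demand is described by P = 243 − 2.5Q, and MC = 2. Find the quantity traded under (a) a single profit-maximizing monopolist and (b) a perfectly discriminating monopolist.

Monopoly: Q = 48.2; Perfect PD: Q = 96.4

The monopolist equates marginal revenue to marginal cost: 243 − 5Q = 2, so Q = 48.2. From demand, P = 122.5.
With perfect price discrimination, output is the efficient level Q = 96.4 (where demand meets MC), but every buyer pays their willingness to pay: CS = 0 and PS = total surplus.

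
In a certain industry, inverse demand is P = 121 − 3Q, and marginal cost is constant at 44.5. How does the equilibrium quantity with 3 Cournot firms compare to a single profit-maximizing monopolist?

Cournot: Q = 19.125; Monopoly: Q = 12.75

Cournot with 3 identical firms: the symmetric best-response condition is 121 − 12q = 44.5. Each firm produces q = 6.375, total output Q = 19.125, price P = 63.625.
A monopolist chooses Q where MR = MC. MR = 121 − 6Q; setting this equal to 44.5 gives Q = 12.75 and P = 82.75.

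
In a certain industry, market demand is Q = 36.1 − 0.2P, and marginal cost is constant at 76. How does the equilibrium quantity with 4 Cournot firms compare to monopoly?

Inverting demand: P = 180.5 − 5Q.
Cournot with 4 identical firms: the symmetric best-response condition is 180.5 − 25q = 76. Each firm produces q = 4.18, total output Q = 16.72, price P = 96.9.
The monopolist equates marginal revenue to marginal cost: 180.5 − 10Q = 76, so Q = 10.45. From demand, P = 128.25.

Cournot: Q = 16.72; Monopoly: Q = 10.45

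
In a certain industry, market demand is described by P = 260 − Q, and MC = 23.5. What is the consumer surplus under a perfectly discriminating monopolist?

With perfect price discrimination, output is the efficient level Q = 236.5 (where demand meets MC), but every buyer pays their willingness to pay: CS = 0 and PS = total surplus.
CS = 0.

CS = 0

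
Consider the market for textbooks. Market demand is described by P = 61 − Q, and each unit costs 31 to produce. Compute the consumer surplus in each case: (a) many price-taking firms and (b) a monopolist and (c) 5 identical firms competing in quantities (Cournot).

Competition: CS = 450; Monopoly: CS = 112.5; Cournot: CS = 312.5

Competitive firms price at marginal cost: P = 31, giving Q = 30.
CS = ½·(61 − 31)·30 = 450.
Monopoly sets MR = MC: 61 − 2Q = 31 ⇒ Q = 15, P = 61 − 15 = 46.
CS = ½·(61 − 46)·15 = 112.5.
In a 5-firm Cournot equilibrium, symmetry and the first-order condition give q = (61 − 31)/(6) = 5. So Q = 25 and P = 36.
CS = ½·(61 − 36)·25 = 312.5.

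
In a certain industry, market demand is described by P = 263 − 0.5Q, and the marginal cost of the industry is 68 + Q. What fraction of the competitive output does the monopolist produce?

Q_m/Q_c = 0.75

The monopolist equates marginal revenue to marginal cost: 263 − Q = 68 + Q, so Q = 97.5. From demand, P = 214.25.
Competitive equilibrium sets price equal to marginal cost: 263 − 0.5Q = 68 + Q, so Q = 130 and P = 198.
Ratio Q_m/Q_c = 97.5/130 = 0.75.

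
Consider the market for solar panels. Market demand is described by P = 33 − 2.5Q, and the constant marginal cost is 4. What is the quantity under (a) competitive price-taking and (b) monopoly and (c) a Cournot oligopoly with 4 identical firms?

Competition: Q = 11.6; Monopoly: Q = 5.8; Cournot: Q = 9.28

Competitive firms price at marginal cost: P = 4, giving Q = 11.6.
The monopolist equates marginal revenue to marginal cost: 33 − 5Q = 4, so Q = 5.8. From demand, P = 18.5.
In a 4-firm Cournot equilibrium, symmetry and the first-order condition give q = (33 − 4)/(12.5) = 2.32. So Q = 9.28 and P = 9.8.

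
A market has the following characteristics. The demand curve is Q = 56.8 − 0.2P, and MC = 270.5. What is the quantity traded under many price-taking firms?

Q = 2.7

Inverting demand: P = 284 − 5Q.
Perfect competition: P = MC = 270.5, so 284 − 5Q = 270.5 and Q = 2.7.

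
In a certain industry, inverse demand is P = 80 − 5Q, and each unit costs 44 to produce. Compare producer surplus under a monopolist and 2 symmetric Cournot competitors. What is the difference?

A monopolist chooses Q where MR = MC. MR = 80 − 10Q; setting this equal to 44 gives Q = 3.6 and P = 62.
PS = (62 − 44)·3.6 = 64.8.
Cournot with 2 identical firms: the symmetric best-response condition is 80 − 15q = 44. Each firm produces q = 2.4, total output Q = 4.8, price P = 56.
PS = (56 − 44)·4.8 = 57.6.
Change in producer surplus: 57.6 − 64.8 = −7.2.

Producer surplus falls by 7.2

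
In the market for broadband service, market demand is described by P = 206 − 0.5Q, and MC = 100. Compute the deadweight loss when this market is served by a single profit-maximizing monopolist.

DWL = 2809

Under competition P = MC = 100, so Q = (206 − 100)/0.5 = 212.
Monopoly sets MR = MC: 206 − Q = 100 ⇒ Q = 106, P = 206 − 0.5·106 = 153.
DWL is the triangle between Q = 106 and Q = 212: ½·(212 − 106)·(153 − 100) = 2809.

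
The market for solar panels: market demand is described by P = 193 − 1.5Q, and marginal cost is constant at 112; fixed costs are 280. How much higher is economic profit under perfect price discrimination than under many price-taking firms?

Economic profit rises by 2187

Perfect competition: P = MC = 112, so 193 − 1.5Q = 112 and Q = 54.
Profit = (112 − 112)·54 − 280 = −280.
A perfectly discriminating monopolist sells every unit with P(Q) ≥ MC(Q), so output equals the competitive quantity Q = 54. Each buyer pays their reservation price, so CS = 0 and the firm captures all surplus.
PS equals the full surplus area, 2187. Profit = 2187 − 280 = 1907.
Change in economic profit: 1907 − −280 = 2187.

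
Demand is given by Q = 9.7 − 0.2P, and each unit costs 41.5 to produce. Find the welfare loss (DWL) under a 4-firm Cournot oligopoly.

Inverting demand: P = 48.5 − 5Q.
Perfect competition: P = MC = 41.5, so 48.5 − 5Q = 41.5 and Q = 1.4.
In a 4-firm Cournot equilibrium, symmetry and the first-order condition give q = (48.5 − 41.5)/(25) = 0.28. So Q = 1.12 and P = 42.9.
DWL is the triangle between Q = 1.12 and Q = 1.4: ½·(1.4 − 1.12)·(42.9 − 41.5) = 0.196.

DWL = 0.196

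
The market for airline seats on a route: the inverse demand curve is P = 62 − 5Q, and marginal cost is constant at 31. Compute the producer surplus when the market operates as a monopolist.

Monopoly sets MR = MC: 62 − 10Q = 31 ⇒ Q = 3.1, P = 62 − 5·3.1 = 46.5.
PS = (46.5 − 31)·3.1 = 48.05.

PS = 48.05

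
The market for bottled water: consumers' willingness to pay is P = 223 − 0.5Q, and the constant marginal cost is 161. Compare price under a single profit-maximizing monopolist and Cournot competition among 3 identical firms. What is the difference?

A monopolist chooses Q where MR = MC. MR = 223 − Q; setting this equal to 161 gives Q = 62 and P = 192.
In a 3-firm Cournot equilibrium, symmetry and the first-order condition give q = (223 − 161)/(2) = 31. So Q = 93 and P = 176.5.
Change in price: 176.5 − 192 = −15.5.

Price falls by 15.5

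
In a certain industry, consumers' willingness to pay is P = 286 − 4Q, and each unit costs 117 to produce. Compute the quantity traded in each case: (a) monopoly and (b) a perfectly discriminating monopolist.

The monopolist equates marginal revenue to marginal cost: 286 − 8Q = 117, so Q = 21.125. From demand, P = 201.5.
A perfectly discriminating monopolist sells every unit with P(Q) ≥ MC(Q), so output equals the competitive quantity Q = 42.25. Each buyer pays their reservation price, so CS = 0 and the firm captures all surplus.

Monopoly: Q = 21.125; Perfect PD: Q = 42.25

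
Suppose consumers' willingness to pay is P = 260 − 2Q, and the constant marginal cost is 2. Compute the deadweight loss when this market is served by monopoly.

DWL = 4160.25

Competitive firms price at marginal cost: P = 2, giving Q = 129.
Monopoly sets MR = MC: 260 − 4Q = 2 ⇒ Q = 64.5, P = 260 − 2·64.5 = 131.
DWL is the triangle between Q = 64.5 and Q = 129: ½·(129 − 64.5)·(131 − 2) = 4160.25.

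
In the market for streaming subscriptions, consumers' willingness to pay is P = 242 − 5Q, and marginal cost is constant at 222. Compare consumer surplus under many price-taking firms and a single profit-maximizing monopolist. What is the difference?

Competitive firms price at marginal cost: P = 222, giving Q = 4.
CS = ½·(242 − 222)·4 = 40.
Monopoly sets MR = MC: 242 − 10Q = 222 ⇒ Q = 2, P = 242 − 5·2 = 232.
CS = ½·(242 − 232)·2 = 10.
Change in consumer surplus: 10 − 40 = −30.

Consumer surplus falls by 30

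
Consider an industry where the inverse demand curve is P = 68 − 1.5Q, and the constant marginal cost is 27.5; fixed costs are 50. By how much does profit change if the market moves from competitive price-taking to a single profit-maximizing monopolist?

π rises by 273.375

Competitive firms price at marginal cost: P = 27.5, giving Q = 27.
Profit = (27.5 − 27.5)·27 − 50 = −50.
Monopoly sets MR = MC: 68 − 3Q = 27.5 ⇒ Q = 13.5, P = 68 − 1.5·13.5 = 47.75.
Profit = (47.75 − 27.5)·13.5 − 50 = 223.375.
Change in profit: 223.375 − −50 = 273.375.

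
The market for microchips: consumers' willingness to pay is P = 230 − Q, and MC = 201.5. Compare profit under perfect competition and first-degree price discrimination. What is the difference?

Profit rises by 406.125

Under competition P = MC = 201.5, so Q = (230 − 201.5)/1 = 28.5.
Profit = (201.5 − 201.5)·28.5 = 0.
With perfect price discrimination, output is the efficient level Q = 28.5 (where demand meets MC), but every buyer pays their willingness to pay: CS = 0 and PS = total surplus.
PS equals the full surplus area, 406.125. Profit = 406.125 = 406.125.
Change in profit: 406.125 − 0 = 406.125.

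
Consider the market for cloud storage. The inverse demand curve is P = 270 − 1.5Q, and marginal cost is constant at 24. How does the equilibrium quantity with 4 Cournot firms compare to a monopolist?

In a 4-firm Cournot equilibrium, symmetry and the first-order condition give q = (270 − 24)/(7.5) = 32.8. So Q = 131.2 and P = 73.2.
A monopolist chooses Q where MR = MC. MR = 270 − 3Q; setting this equal to 24 gives Q = 82 and P = 147.

Cournot: Q = 131.2; Monopoly: Q = 82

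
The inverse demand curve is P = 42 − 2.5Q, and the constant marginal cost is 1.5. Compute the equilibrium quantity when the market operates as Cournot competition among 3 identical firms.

Q = 12.15

With 3 symmetric Cournot firms, each firm's FOC gives 42 − 10q = 1.5, so q = 4.05, Q = 3·4.05 = 12.15, and P = 11.625.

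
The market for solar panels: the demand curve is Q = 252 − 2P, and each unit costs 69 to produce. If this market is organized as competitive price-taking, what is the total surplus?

TS = 3249

Inverting demand: P = 126 − 0.5Q.
Perfect competition: P = MC = 69, so 126 − 0.5Q = 69 and Q = 114.
CS = ½·(126 − 69)·114 = 3249; PS = (69 − 69)·114 = 0; TS = 3249.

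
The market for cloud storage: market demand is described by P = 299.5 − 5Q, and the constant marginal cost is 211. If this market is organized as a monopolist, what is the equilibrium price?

P = 255.25

The monopolist equates marginal revenue to marginal cost: 299.5 − 10Q = 211, so Q = 8.85. From demand, P = 255.25.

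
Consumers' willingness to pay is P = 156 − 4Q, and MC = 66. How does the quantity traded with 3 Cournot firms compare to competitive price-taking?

Cournot: Q = 16.875; Competition: Q = 22.5

Cournot with 3 identical firms: the symmetric best-response condition is 156 − 16q = 66. Each firm produces q = 5.625, total output Q = 16.875, price P = 88.5.
Perfect competition: P = MC = 66, so 156 − 4Q = 66 and Q = 22.5.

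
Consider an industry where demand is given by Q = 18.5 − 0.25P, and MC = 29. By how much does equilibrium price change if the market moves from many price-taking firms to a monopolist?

P rises by 22.5

Inverting demand: P = 74 − 4Q.
Perfect competition: P = MC = 29, so 74 − 4Q = 29 and Q = 11.25.
A monopolist chooses Q where MR = MC. MR = 74 − 8Q; setting this equal to 29 gives Q = 5.625 and P = 51.5.
Change in equilibrium price: 51.5 − 29 = 22.5.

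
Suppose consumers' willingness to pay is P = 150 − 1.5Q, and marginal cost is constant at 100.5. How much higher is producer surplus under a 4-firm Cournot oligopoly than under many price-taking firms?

Perfect competition: P = MC = 100.5, so 150 − 1.5Q = 100.5 and Q = 33.
PS = (100.5 − 100.5)·33 = 0.
With 4 symmetric Cournot firms, each firm's FOC gives 150 − 7.5q = 100.5, so q = 6.6, Q = 4·6.6 = 26.4, and P = 110.4.
PS = (110.4 − 100.5)·26.4 = 261.36.
Change in producer surplus: 261.36 − 0 = 261.36.

Producer surplus rises by 261.36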